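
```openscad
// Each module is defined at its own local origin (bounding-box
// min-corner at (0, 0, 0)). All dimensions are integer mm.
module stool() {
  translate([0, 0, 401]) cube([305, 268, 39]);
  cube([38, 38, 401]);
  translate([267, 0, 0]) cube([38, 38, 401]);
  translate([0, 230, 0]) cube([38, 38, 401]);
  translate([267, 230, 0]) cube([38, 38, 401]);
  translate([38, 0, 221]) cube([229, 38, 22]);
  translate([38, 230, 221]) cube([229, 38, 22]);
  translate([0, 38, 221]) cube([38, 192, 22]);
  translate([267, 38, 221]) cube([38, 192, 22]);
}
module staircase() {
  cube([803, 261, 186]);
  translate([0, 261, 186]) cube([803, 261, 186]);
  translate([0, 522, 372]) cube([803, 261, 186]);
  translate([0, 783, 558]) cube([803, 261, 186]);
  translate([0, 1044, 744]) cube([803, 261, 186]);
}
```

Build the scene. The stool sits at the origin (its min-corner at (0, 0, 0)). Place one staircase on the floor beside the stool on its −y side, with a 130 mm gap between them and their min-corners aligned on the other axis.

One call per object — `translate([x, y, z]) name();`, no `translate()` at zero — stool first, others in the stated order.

stool();
translate([0, -1435, 0]) staircase();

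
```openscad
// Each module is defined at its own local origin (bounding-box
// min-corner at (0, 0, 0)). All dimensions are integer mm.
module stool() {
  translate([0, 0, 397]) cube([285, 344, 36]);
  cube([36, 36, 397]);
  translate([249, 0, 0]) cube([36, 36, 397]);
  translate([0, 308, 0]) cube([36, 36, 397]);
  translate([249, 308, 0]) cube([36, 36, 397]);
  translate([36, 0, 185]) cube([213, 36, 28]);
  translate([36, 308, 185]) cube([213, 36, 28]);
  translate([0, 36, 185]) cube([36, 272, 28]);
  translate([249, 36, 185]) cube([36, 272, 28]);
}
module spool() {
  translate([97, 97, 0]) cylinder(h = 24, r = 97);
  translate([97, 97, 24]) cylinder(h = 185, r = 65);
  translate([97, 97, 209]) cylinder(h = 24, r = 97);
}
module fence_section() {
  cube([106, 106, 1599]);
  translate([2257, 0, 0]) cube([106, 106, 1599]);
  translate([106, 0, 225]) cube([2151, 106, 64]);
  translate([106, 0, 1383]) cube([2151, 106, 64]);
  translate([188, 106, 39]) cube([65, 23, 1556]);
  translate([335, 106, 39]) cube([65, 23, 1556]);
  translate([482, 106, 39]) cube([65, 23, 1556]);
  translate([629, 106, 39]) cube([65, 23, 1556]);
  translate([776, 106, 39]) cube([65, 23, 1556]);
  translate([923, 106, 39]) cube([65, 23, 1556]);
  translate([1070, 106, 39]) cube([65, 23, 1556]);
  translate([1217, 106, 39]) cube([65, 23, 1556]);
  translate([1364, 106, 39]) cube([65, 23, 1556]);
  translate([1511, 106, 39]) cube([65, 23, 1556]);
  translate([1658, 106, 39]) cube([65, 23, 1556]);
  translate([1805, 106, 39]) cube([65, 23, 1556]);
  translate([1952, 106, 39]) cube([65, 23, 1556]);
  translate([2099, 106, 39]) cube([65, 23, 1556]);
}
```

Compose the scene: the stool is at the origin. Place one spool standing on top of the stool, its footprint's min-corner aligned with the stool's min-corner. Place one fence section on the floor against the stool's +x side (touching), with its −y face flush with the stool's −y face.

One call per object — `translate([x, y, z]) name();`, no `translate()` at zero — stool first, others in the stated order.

stool();
translate([0, 0, 433]) spool();
translate([285, 0, 0]) fence_section();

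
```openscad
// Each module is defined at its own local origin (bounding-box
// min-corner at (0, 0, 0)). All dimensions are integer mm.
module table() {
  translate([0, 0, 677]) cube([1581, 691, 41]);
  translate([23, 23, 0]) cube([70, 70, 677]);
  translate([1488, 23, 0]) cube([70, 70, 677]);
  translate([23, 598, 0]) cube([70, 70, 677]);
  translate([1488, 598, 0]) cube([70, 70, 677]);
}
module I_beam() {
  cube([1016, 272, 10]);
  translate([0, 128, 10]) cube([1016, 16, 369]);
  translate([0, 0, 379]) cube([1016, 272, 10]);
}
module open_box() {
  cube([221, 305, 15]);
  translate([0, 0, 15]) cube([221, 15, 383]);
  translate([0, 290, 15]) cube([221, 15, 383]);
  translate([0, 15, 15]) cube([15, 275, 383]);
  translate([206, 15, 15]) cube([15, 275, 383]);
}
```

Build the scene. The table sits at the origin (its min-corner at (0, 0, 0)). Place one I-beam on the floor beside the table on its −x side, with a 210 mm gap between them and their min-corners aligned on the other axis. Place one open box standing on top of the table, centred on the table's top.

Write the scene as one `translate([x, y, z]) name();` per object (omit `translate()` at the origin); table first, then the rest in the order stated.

table();
translate([-1226, 0, 0]) I_beam();
translate([680, 193, 718]) open_box();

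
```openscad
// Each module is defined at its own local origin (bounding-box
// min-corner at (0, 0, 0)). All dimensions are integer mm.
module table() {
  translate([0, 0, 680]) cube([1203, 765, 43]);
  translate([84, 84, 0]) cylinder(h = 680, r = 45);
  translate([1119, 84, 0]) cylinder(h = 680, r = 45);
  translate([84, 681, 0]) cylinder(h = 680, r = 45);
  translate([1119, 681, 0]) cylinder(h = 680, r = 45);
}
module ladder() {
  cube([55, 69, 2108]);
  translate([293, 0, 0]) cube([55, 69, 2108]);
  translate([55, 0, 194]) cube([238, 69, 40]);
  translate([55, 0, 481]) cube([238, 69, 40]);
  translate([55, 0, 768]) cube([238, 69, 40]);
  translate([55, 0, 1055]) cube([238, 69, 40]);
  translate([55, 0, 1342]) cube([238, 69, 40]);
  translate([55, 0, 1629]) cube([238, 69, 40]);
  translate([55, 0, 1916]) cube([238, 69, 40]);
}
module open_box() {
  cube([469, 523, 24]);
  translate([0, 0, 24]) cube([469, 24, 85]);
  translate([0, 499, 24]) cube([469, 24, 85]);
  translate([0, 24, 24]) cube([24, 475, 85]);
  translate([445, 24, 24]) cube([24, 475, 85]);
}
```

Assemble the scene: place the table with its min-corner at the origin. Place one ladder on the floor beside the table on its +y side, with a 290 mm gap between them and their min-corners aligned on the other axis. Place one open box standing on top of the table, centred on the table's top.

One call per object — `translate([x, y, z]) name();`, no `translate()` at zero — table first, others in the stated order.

table();
translate([0, 1055, 0]) ladder();
translate([367, 121, 723]) open_box();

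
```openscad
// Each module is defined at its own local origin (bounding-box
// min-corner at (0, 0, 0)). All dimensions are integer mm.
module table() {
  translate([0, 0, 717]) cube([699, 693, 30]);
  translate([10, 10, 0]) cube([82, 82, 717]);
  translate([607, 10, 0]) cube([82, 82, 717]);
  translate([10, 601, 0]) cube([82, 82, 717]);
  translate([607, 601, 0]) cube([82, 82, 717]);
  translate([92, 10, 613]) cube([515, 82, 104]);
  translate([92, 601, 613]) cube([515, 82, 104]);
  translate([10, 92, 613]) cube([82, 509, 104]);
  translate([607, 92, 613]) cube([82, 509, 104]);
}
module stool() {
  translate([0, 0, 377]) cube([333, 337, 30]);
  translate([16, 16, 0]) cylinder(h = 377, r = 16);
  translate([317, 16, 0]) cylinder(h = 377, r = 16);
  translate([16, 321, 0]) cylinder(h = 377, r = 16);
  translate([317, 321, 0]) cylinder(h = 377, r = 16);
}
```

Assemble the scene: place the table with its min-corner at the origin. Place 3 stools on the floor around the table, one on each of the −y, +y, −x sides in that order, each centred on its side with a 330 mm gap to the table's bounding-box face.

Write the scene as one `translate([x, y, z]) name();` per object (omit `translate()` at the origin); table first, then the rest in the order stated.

table();
translate([183, -667, 0]) stool();
translate([183, 1023, 0]) stool();
translate([-663, 178, 0]) stool();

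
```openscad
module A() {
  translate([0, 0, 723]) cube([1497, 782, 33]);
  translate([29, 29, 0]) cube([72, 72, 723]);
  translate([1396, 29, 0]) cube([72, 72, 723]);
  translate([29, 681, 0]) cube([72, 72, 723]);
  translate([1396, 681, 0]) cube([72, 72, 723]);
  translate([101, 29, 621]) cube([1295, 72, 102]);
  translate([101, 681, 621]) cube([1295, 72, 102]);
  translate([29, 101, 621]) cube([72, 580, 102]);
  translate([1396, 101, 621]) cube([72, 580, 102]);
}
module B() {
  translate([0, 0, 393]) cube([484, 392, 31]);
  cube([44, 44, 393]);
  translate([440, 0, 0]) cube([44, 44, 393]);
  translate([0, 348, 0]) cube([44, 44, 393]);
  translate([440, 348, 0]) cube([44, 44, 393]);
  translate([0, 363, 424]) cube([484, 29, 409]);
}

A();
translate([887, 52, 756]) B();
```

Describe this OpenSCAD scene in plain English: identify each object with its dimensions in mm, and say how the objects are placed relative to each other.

A is a table: top 1497 mm (x) × 782 mm (y), 33 mm thick, upper face at z = 756 mm, on four 72×72 mm square legs, each inset 29 mm from the nearest pair of top edges, running from z = 0 to the bottom of the top. Four apron rails, 72 mm thick and 102 mm tall, run between adjacent legs with their top edges flush with the underside of the top and their outer faces flush with the legs' outer faces.

B is a chair: 484×392 mm seat, 31 mm thick, top at z = 424 mm, on four 44 mm square corner legs flush with the seat edges. A 29 mm thick backrest slab spans the full seat width, extending 409 mm above the seat top, its back face flush with the seat's +y edge.

The chair is on top of the table.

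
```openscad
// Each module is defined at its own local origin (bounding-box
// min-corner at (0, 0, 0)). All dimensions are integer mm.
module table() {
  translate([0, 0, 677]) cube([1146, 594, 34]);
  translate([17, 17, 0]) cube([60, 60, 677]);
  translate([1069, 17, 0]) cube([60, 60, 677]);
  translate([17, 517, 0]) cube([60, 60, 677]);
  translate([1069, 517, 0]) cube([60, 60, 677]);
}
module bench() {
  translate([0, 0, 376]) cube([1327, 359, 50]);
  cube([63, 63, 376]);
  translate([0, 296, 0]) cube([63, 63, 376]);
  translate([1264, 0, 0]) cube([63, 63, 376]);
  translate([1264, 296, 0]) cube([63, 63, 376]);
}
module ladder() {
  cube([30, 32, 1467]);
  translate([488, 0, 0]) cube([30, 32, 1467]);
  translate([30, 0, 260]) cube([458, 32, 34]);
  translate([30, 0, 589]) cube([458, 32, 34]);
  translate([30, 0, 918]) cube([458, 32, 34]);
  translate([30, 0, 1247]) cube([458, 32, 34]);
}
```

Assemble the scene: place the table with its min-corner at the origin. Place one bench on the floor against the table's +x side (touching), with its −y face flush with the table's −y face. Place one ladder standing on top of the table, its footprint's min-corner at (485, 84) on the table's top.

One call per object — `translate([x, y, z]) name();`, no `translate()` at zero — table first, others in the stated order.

table();
translate([1146, 0, 0]) bench();
translate([485, 84, 711]) ladder();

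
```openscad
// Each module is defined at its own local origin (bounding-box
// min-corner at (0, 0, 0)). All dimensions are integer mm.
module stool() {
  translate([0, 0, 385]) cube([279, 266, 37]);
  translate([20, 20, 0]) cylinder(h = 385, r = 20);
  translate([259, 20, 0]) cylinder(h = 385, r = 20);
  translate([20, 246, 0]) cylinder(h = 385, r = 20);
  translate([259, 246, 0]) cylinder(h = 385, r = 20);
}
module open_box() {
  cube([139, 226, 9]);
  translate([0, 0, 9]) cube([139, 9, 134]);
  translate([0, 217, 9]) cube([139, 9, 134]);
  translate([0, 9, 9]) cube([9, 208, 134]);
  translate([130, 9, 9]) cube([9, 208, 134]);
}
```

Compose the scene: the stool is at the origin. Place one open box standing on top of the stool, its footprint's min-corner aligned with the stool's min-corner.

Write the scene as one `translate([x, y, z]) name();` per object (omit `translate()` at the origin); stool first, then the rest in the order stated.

stool();
translate([0, 0, 422]) open_box();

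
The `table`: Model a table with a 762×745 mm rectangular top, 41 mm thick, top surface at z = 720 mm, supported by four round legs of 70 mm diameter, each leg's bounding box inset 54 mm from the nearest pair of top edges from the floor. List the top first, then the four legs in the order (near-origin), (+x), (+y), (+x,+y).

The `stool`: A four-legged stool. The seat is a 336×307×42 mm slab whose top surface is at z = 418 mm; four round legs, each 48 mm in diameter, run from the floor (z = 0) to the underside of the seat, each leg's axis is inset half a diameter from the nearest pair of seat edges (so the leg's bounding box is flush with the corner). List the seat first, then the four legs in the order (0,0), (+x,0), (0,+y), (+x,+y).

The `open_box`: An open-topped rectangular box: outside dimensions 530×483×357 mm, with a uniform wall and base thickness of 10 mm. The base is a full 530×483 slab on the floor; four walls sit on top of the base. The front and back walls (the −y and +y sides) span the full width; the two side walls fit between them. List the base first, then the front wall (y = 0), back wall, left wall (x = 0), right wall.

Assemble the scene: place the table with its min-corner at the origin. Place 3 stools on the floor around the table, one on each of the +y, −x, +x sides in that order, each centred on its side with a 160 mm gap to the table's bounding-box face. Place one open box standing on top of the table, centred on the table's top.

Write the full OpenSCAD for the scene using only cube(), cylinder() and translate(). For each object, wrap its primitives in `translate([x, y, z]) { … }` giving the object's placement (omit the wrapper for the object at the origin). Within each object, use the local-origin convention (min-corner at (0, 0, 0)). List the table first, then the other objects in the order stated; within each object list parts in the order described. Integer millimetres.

translate([0, 0, 679]) cube([762, 745, 41]);
translate([89, 89, 0]) cylinder(h = 679, r = 35);
translate([673, 89, 0]) cylinder(h = 679, r = 35);
translate([89, 656, 0]) cylinder(h = 679, r = 35);
translate([673, 656, 0]) cylinder(h = 679, r = 35);
translate([213, 905, 0]) {
  translate([0, 0, 376]) cube([336, 307, 42]);
  translate([24, 24, 0]) cylinder(h = 376, r = 24);
  translate([312, 24, 0]) cylinder(h = 376, r = 24);
  translate([24, 283, 0]) cylinder(h = 376, r = 24);
  translate([312, 283, 0]) cylinder(h = 376, r = 24);
}
translate([-496, 219, 0]) {
  translate([0, 0, 376]) cube([336, 307, 42]);
  translate([24, 24, 0]) cylinder(h = 376, r = 24);
  translate([312, 24, 0]) cylinder(h = 376, r = 24);
  translate([24, 283, 0]) cylinder(h = 376, r = 24);
  translate([312, 283, 0]) cylinder(h = 376, r = 24);
}
translate([922, 219, 0]) {
  translate([0, 0, 376]) cube([336, 307, 42]);
  translate([24, 24, 0]) cylinder(h = 376, r = 24);
  translate([312, 24, 0]) cylinder(h = 376, r = 24);
  translate([24, 283, 0]) cylinder(h = 376, r = 24);
  translate([312, 283, 0]) cylinder(h = 376, r = 24);
}
translate([116, 131, 720]) {
  cube([530, 483, 10]);
  translate([0, 0, 10]) cube([530, 10, 347]);
  translate([0, 473, 10]) cube([530, 10, 347]);
  translate([0, 10, 10]) cube([10, 463, 347]);
  translate([520, 10, 10]) cube([10, 463, 347]);
}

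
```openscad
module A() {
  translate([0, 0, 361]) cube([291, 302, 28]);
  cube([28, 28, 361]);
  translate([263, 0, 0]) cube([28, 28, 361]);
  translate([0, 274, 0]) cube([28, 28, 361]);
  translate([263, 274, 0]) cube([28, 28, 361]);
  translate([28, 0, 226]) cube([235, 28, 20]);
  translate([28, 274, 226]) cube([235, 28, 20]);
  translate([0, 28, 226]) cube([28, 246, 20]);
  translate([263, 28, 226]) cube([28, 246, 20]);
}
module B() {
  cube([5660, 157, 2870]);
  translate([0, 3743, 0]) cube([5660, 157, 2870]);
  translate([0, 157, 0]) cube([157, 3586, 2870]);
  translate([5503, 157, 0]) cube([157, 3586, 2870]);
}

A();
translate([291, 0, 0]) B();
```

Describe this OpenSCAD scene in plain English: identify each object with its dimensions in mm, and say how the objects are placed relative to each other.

A is a four-legged stool. The seat is 291×302 mm, 28 mm thick, top at z = 389 mm. It stands on four square legs, each 28×28 mm in cross-section, from z = 0 to the seat underside, each flush with a corner of the seat. Four stretchers, 28 mm wide and 20 mm tall, connect adjacent legs with their undersides at z = 226 mm, each running between the inner faces of the legs it joins and aligned with the legs' outer faces on the other axis.

B is the wall frame of a small rectangular building: four walls, each 2870 mm tall and 157 mm thick, enclosing a footprint 5660 mm (x) by 3900 mm (y) outside-to-outside, with no floor or roof. The front and back walls (the −y and +y sides) span the full width; the two side walls fit between them.

The house frame is against the stool's +x side, with their −y faces flush.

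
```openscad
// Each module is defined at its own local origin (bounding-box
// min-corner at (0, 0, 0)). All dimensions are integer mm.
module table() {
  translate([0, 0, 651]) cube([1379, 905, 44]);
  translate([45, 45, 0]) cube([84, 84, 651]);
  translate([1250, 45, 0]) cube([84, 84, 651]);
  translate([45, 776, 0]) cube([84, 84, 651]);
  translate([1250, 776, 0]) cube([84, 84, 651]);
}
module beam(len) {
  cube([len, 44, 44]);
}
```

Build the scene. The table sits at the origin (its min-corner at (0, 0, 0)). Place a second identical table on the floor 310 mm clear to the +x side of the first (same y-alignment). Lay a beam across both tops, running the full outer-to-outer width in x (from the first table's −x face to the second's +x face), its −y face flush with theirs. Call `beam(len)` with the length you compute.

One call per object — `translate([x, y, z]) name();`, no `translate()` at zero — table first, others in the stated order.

table();
translate([1689, 0, 0]) table();
translate([0, 0, 695]) beam(3068);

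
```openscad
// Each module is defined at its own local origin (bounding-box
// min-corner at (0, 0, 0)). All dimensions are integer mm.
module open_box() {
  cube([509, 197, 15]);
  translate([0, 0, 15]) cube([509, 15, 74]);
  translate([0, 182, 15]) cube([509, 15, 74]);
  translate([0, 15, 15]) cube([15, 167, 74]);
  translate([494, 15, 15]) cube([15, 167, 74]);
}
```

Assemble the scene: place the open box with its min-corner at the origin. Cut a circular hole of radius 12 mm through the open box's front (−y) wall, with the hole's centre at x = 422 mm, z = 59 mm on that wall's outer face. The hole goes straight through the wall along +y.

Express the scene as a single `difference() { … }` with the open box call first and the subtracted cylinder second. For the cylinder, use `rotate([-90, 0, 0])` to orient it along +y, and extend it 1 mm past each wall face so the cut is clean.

difference() {
  open_box();
  translate([422, -1, 59]) rotate([-90, 0, 0]) cylinder(h = 17, r = 12);
}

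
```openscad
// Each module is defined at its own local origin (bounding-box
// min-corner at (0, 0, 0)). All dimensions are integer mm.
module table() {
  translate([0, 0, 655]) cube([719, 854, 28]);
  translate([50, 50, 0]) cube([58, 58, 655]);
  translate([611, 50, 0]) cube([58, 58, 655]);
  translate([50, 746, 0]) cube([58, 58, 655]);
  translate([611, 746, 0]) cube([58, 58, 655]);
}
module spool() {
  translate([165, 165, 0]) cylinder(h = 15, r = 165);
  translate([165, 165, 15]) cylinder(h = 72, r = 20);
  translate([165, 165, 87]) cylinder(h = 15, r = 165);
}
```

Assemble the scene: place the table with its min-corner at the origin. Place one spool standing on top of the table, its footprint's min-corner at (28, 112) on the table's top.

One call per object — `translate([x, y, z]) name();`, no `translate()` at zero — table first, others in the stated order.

table();
translate([28, 112, 683]) spool();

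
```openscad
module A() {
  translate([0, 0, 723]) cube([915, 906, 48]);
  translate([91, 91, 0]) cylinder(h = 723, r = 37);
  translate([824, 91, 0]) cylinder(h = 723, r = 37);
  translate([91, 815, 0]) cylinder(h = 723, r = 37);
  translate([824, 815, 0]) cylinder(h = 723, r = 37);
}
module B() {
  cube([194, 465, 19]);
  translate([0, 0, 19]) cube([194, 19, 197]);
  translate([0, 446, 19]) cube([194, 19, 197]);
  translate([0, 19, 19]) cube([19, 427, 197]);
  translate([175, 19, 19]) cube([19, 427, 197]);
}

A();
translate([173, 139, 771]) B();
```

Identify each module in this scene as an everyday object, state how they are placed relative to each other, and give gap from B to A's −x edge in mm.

A is a table. B is an open box. The open box is on top of the table. The gap from the open box to the table's −x edge is 173 mm.

The open box's min-x is at 173; the table's min-x is 0; gap = 173 mm.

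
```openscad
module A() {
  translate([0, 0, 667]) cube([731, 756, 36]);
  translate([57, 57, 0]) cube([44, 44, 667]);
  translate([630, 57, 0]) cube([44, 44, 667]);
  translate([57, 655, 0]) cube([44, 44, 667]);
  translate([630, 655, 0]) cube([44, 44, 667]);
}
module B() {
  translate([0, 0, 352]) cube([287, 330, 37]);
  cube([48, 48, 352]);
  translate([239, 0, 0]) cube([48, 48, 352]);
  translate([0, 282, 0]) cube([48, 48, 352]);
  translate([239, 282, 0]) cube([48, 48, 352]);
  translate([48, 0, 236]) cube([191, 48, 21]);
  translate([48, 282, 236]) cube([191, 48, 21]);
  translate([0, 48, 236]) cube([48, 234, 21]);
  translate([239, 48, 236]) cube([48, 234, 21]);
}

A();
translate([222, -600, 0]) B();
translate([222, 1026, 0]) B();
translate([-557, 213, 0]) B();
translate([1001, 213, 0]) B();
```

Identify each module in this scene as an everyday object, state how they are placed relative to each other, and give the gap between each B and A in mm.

A is a table. B is a stool. Four stools sit around the table at the −y, +y, −x, +x sides. The gap between each stool and the table is 270 mm.

Each stool's nearest face is 270 mm from the table's bounding box.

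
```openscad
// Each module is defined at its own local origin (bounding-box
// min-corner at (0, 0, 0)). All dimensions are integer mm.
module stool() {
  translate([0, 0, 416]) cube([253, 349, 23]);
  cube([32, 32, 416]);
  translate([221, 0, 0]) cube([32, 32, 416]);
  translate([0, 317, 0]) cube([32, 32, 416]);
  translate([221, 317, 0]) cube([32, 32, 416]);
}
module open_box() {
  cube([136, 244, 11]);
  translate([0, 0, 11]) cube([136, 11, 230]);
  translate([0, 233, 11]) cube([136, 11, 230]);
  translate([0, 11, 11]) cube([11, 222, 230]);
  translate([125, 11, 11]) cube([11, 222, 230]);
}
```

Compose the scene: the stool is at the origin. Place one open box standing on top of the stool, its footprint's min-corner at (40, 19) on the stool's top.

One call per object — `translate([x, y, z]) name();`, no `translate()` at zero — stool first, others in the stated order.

stool();
translate([40, 19, 439]) open_box();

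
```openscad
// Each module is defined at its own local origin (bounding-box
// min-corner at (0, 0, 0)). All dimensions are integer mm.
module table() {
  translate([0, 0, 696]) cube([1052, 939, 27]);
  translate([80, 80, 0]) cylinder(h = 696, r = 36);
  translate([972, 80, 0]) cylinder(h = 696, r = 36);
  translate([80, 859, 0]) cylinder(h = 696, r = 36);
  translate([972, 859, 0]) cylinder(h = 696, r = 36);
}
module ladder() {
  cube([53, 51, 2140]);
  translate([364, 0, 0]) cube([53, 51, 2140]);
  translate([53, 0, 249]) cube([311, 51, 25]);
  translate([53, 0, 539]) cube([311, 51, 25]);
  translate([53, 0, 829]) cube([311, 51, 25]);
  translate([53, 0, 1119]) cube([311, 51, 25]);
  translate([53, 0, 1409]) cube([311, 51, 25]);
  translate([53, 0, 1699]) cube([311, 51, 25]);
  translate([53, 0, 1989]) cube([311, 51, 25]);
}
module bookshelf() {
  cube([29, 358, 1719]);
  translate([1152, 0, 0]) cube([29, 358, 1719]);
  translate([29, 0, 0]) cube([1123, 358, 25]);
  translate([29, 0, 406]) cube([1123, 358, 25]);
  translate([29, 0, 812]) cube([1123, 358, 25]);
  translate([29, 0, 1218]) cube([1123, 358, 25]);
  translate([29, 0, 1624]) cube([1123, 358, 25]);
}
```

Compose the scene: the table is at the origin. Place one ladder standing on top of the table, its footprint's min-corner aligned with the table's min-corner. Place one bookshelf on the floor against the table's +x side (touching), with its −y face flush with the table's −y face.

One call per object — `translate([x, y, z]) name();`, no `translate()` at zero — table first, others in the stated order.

table();
translate([0, 0, 723]) ladder();
translate([1052, 0, 0]) bookshelf();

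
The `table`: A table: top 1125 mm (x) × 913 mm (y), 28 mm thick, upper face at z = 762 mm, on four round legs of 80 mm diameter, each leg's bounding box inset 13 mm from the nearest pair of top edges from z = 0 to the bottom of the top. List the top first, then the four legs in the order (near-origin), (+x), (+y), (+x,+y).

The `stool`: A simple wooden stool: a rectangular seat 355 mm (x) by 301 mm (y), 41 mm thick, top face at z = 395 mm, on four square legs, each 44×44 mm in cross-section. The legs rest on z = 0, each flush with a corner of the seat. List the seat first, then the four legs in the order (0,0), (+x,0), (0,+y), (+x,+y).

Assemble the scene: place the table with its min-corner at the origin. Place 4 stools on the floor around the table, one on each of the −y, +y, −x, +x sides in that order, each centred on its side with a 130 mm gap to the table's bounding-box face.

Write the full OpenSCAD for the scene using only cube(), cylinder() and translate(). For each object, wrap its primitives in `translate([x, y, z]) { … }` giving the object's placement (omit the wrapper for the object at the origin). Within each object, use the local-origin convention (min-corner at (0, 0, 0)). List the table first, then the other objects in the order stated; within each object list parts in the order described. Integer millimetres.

translate([0, 0, 734]) cube([1125, 913, 28]);
translate([53, 53, 0]) cylinder(h = 734, r = 40);
translate([1072, 53, 0]) cylinder(h = 734, r = 40);
translate([53, 860, 0]) cylinder(h = 734, r = 40);
translate([1072, 860, 0]) cylinder(h = 734, r = 40);
translate([385, -431, 0]) {
  translate([0, 0, 354]) cube([355, 301, 41]);
  cube([44, 44, 354]);
  translate([311, 0, 0]) cube([44, 44, 354]);
  translate([0, 257, 0]) cube([44, 44, 354]);
  translate([311, 257, 0]) cube([44, 44, 354]);
}
translate([385, 1043, 0]) {
  translate([0, 0, 354]) cube([355, 301, 41]);
  cube([44, 44, 354]);
  translate([311, 0, 0]) cube([44, 44, 354]);
  translate([0, 257, 0]) cube([44, 44, 354]);
  translate([311, 257, 0]) cube([44, 44, 354]);
}
translate([-485, 306, 0]) {
  translate([0, 0, 354]) cube([355, 301, 41]);
  cube([44, 44, 354]);
  translate([311, 0, 0]) cube([44, 44, 354]);
  translate([0, 257, 0]) cube([44, 44, 354]);
  translate([311, 257, 0]) cube([44, 44, 354]);
}
translate([1255, 306, 0]) {
  translate([0, 0, 354]) cube([355, 301, 41]);
  cube([44, 44, 354]);
  translate([311, 0, 0]) cube([44, 44, 354]);
  translate([0, 257, 0]) cube([44, 44, 354]);
  translate([311, 257, 0]) cube([44, 44, 354]);
}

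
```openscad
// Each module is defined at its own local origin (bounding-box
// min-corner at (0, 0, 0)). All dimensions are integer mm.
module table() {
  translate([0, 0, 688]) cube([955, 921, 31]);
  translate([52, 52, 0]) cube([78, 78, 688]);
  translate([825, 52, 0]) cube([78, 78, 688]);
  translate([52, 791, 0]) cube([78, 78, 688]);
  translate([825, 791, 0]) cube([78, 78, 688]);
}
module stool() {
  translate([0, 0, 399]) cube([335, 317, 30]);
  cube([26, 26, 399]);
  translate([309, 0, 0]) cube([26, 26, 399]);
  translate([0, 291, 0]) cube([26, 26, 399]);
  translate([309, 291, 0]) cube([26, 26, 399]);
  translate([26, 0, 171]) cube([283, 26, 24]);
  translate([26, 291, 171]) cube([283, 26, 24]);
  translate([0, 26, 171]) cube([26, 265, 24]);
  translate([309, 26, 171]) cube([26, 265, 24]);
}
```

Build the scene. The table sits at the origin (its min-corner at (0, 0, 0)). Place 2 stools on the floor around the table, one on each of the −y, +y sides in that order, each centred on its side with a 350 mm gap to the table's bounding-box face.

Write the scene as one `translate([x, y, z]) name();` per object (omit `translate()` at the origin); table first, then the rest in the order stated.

table();
translate([310, -667, 0]) stool();
translate([310, 1271, 0]) stool();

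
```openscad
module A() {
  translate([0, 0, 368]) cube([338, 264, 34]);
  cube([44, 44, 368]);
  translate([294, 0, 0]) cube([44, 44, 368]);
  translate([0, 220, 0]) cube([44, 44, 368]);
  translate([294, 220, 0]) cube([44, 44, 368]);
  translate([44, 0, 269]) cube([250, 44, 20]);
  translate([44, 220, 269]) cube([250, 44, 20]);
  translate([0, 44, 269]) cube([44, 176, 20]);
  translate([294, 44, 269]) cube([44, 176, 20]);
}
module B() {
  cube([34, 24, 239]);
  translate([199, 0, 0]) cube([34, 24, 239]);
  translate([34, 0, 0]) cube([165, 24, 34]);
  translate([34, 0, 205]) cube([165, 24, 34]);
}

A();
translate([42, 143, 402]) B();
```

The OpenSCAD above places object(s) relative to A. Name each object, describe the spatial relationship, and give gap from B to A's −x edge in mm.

The picture frame's min-x is at 42; the stool's min-x is 0; gap = 42 mm.

A is a stool. B is a picture frame. The picture frame is on top of the stool. The gap from the picture frame to the stool's −x edge is 42 mm.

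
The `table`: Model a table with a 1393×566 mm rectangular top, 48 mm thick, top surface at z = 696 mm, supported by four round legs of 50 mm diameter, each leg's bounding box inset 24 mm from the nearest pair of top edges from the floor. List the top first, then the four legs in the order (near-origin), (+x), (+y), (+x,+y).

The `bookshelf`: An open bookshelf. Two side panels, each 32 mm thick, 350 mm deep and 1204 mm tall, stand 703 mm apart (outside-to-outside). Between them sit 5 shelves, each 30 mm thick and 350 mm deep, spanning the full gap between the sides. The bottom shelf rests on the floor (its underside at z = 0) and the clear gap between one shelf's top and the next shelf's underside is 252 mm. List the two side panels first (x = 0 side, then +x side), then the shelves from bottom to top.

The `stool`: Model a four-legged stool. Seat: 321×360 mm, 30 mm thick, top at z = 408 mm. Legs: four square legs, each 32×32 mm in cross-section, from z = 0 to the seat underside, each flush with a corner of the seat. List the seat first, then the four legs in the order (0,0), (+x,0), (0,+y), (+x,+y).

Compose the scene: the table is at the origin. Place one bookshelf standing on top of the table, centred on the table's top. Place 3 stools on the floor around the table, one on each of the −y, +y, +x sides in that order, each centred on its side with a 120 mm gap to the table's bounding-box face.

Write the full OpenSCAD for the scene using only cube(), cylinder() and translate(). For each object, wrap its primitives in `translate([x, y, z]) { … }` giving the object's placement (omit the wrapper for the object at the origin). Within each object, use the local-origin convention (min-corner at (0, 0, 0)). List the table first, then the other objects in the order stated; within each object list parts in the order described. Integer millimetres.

translate([0, 0, 648]) cube([1393, 566, 48]);
translate([49, 49, 0]) cylinder(h = 648, r = 25);
translate([1344, 49, 0]) cylinder(h = 648, r = 25);
translate([49, 517, 0]) cylinder(h = 648, r = 25);
translate([1344, 517, 0]) cylinder(h = 648, r = 25);
translate([345, 108, 696]) {
  cube([32, 350, 1204]);
  translate([671, 0, 0]) cube([32, 350, 1204]);
  translate([32, 0, 0]) cube([639, 350, 30]);
  translate([32, 0, 282]) cube([639, 350, 30]);
  translate([32, 0, 564]) cube([639, 350, 30]);
  translate([32, 0, 846]) cube([639, 350, 30]);
  translate([32, 0, 1128]) cube([639, 350, 30]);
}
translate([536, -480, 0]) {
  translate([0, 0, 378]) cube([321, 360, 30]);
  cube([32, 32, 378]);
  translate([289, 0, 0]) cube([32, 32, 378]);
  translate([0, 328, 0]) cube([32, 32, 378]);
  translate([289, 328, 0]) cube([32, 32, 378]);
}
translate([536, 686, 0]) {
  translate([0, 0, 378]) cube([321, 360, 30]);
  cube([32, 32, 378]);
  translate([289, 0, 0]) cube([32, 32, 378]);
  translate([0, 328, 0]) cube([32, 32, 378]);
  translate([289, 328, 0]) cube([32, 32, 378]);
}
translate([1513, 103, 0]) {
  translate([0, 0, 378]) cube([321, 360, 30]);
  cube([32, 32, 378]);
  translate([289, 0, 0]) cube([32, 32, 378]);
  translate([0, 328, 0]) cube([32, 32, 378]);
  translate([289, 328, 0]) cube([32, 32, 378]);
}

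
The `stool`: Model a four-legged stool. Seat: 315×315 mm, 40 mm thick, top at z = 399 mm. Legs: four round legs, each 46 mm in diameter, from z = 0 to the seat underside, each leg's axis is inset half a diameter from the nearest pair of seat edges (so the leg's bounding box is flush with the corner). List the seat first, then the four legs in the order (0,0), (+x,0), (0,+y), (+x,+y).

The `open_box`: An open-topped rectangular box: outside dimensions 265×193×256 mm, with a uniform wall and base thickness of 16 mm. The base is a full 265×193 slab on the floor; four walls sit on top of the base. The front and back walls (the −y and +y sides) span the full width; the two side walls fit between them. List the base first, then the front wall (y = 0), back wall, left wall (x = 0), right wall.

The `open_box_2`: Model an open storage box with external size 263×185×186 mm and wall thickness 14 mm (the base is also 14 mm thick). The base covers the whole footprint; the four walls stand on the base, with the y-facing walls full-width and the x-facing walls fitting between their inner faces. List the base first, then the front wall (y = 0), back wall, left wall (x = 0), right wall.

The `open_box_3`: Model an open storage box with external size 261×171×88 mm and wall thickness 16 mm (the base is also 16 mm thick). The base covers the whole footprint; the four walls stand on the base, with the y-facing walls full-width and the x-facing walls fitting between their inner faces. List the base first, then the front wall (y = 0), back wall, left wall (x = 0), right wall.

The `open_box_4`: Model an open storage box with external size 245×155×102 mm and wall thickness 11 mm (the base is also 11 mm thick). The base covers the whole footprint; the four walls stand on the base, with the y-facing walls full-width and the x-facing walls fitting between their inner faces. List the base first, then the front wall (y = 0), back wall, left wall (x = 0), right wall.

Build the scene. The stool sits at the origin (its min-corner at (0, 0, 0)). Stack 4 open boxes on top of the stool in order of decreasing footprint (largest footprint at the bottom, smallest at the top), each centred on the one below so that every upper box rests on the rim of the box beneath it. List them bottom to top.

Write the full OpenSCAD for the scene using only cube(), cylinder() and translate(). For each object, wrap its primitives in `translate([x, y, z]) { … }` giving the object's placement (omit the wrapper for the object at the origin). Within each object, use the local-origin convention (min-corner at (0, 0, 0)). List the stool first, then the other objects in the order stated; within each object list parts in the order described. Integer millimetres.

translate([0, 0, 359]) cube([315, 315, 40]);
translate([23, 23, 0]) cylinder(h = 359, r = 23);
translate([292, 23, 0]) cylinder(h = 359, r = 23);
translate([23, 292, 0]) cylinder(h = 359, r = 23);
translate([292, 292, 0]) cylinder(h = 359, r = 23);
translate([25, 61, 399]) {
  cube([265, 193, 16]);
  translate([0, 0, 16]) cube([265, 16, 240]);
  translate([0, 177, 16]) cube([265, 16, 240]);
  translate([0, 16, 16]) cube([16, 161, 240]);
  translate([249, 16, 16]) cube([16, 161, 240]);
}
translate([26, 65, 655]) {
  cube([263, 185, 14]);
  translate([0, 0, 14]) cube([263, 14, 172]);
  translate([0, 171, 14]) cube([263, 14, 172]);
  translate([0, 14, 14]) cube([14, 157, 172]);
  translate([249, 14, 14]) cube([14, 157, 172]);
}
translate([27, 72, 841]) {
  cube([261, 171, 16]);
  translate([0, 0, 16]) cube([261, 16, 72]);
  translate([0, 155, 16]) cube([261, 16, 72]);
  translate([0, 16, 16]) cube([16, 139, 72]);
  translate([245, 16, 16]) cube([16, 139, 72]);
}
translate([35, 80, 929]) {
  cube([245, 155, 11]);
  translate([0, 0, 11]) cube([245, 11, 91]);
  translate([0, 144, 11]) cube([245, 11, 91]);
  translate([0, 11, 11]) cube([11, 133, 91]);
  translate([234, 11, 11]) cube([11, 133, 91]);
}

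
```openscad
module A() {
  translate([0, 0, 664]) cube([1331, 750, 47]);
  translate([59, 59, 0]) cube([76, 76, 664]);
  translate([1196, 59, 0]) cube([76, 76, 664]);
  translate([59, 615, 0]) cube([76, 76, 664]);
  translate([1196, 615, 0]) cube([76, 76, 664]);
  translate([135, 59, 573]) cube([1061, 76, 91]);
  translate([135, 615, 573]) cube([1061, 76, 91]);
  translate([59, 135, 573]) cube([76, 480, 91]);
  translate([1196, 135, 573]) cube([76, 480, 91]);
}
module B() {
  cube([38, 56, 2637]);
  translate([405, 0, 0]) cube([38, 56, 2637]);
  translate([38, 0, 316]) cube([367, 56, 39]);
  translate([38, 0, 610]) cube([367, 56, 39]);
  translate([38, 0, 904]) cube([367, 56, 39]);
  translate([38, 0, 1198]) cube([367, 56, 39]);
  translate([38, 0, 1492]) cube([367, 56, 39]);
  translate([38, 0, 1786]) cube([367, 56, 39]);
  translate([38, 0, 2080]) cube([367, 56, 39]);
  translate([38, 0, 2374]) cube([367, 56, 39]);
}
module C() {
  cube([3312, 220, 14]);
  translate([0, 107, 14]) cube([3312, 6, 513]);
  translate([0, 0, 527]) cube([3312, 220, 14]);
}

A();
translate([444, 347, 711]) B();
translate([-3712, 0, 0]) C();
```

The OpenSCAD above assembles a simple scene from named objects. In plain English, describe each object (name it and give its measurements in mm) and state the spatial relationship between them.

A is a table with a 1331×750 mm rectangular top, 47 mm thick, top surface at z = 711 mm, supported by four 76×76 mm square legs, each inset 59 mm from the nearest pair of top edges, running from the floor. Four apron rails, 76 mm thick and 91 mm tall, run between adjacent legs with their top edges flush with the underside of the top and their outer faces flush with the legs' outer faces.

B is a straight ladder. Two 38×56 mm vertical rails, 2637 mm tall, stand 443 mm apart (outside-to-outside) with their front faces coplanar on the −y side. 8 rungs, each 56 mm deep and 39 mm tall, span between the inner faces of the rails, front faces flush with the rails. The lowest rung's underside is at z = 316 mm and rungs are spaced 294 mm apart (underside to underside).

C is an I-beam lying along x, 3312 mm long. Overall section height 541 mm. Two flanges 220 mm wide (y) and 14 mm thick, one on the floor and one at the top; a web 6 mm thick runs between them, centred on the flange width.

The ladder is on top of the table, centred. The I-beam is on the floor beside the table on its −x side.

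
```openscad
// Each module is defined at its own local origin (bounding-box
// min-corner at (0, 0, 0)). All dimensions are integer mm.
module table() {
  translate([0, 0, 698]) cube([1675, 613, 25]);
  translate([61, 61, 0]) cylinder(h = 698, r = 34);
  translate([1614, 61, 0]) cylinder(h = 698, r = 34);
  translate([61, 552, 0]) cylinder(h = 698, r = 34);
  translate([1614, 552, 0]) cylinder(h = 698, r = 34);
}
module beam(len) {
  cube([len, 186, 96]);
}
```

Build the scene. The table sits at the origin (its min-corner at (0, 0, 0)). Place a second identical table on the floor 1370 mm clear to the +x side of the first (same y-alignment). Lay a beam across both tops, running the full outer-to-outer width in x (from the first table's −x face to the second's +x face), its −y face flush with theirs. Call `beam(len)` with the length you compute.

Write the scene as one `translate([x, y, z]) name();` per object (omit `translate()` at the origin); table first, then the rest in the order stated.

table();
translate([3045, 0, 0]) table();
translate([0, 0, 723]) beam(4720);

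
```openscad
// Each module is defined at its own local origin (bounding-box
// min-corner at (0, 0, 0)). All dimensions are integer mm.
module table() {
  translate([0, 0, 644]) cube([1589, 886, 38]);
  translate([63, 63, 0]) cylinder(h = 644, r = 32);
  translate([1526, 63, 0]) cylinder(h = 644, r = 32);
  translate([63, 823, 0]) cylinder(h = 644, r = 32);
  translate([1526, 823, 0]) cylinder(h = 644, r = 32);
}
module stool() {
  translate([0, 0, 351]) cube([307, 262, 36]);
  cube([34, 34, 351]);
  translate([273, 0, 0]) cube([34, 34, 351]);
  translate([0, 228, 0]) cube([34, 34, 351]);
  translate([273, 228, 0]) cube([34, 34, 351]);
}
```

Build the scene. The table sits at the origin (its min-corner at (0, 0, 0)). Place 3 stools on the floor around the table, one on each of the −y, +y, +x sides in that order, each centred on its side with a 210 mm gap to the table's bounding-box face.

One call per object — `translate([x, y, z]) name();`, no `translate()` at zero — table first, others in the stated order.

table();
translate([641, -472, 0]) stool();
translate([641, 1096, 0]) stool();
translate([1799, 312, 0]) stool();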